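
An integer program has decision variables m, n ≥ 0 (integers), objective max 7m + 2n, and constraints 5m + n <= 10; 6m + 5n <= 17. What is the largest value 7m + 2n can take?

14

The continuous relaxation peaks at (1.74, 1.32) with value 14.79; rounding to a feasible lattice point costs some objective.
(m,n)=(2,0): 5·2+1·0=10≤10, 6·2+5·0=12≤17, objective 14.
(m,n)=(1,2): 5·1+1·2=7≤10, 6·1+5·2=16≤17, objective 11.
(m,n)=(1,1): 5·1+1·1=6≤10, 6·1+5·1=11≤17, objective 9.
The best lattice point is (2,0), giving 14.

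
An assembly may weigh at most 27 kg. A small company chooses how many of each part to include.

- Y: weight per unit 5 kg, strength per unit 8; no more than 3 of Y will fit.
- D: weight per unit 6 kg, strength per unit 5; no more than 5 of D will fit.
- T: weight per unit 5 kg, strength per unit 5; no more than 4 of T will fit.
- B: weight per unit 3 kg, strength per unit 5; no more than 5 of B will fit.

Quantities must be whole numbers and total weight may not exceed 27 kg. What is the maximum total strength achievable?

B has the best ratio (5/3); taking only B gives at most 5×5 = 25 (stopped by the supply cap of 5).
Mixing does better — 3×Y and 4×B: weight 27 ≤ 27, strength 3·8 + 4·5 = 44.

44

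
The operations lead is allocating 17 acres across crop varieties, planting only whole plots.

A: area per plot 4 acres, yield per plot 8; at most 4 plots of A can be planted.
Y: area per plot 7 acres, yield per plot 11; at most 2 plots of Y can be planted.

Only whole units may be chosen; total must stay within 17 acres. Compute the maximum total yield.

2×A and 1×Y: area 15 ≤ 17, yield 2·8 + 1·11 = 27.
4×A: area 16 ≤ 17, yield 4·8 = 32.
Best is 32.

32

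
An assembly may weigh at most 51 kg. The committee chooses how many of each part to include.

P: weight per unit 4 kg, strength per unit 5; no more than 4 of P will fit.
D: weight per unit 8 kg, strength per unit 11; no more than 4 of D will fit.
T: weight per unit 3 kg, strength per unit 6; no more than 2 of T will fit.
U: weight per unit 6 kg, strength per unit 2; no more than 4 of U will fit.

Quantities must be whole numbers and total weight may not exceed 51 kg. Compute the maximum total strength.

3×P, 4×D, and 2×T: weight 50 ≤ 51, strength 3·5 + 4·11 + 2·6 = 71.
4×P, 4×D, and 1×T: weight 51 ≤ 51, strength 4·5 + 4·11 + 1·6 = 70.
Best is 71.

71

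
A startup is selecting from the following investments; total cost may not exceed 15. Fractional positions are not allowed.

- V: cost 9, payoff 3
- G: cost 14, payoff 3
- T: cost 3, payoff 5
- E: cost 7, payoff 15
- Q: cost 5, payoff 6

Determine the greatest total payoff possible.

26

T + E + Q: cost 3 + 7 + 5 = 15 ≤ 15, payoff 5 + 15 + 6 = 26.
E + Q: cost 7 + 5 = 12 ≤ 15, payoff 15 + 6 = 21.
Best is T, E, and Q with total payoff 26.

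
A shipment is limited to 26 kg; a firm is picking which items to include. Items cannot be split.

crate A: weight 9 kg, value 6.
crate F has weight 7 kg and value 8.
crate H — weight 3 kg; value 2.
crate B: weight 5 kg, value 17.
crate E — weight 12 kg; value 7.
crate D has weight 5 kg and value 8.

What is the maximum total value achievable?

This is a 0-1 knapsack instance.
crate A + crate F + crate B + crate D: weight 9 + 7 + 5 + 5 = 26 ≤ 26, value 6 + 8 + 17 + 8 = 39.
crate F + crate H + crate B + crate D: weight 7 + 3 + 5 + 5 = 20 ≤ 26, value 8 + 2 + 17 + 8 = 35.
Best is crate A, crate F, crate B, and crate D with total value 39.

39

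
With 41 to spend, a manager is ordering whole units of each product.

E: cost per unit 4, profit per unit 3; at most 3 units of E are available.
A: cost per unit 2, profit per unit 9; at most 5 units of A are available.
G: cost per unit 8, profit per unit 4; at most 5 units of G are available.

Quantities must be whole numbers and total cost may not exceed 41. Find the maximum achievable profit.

Take 3×E, 5×A, and 2×G: cost 38 ≤ 41, profit 3·3 + 5·9 + 2·4 = 62.
A has the best ratio (9/2) and is taken to its limit of 5; remaining capacity is filled optimally with the others.

62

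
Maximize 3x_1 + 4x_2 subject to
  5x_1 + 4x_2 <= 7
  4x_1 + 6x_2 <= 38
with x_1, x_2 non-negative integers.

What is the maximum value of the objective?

The continuous relaxation peaks at (0, 1.75) with value 7.00; rounding to a feasible lattice point costs some objective.
(x_1,x_2)=(0,1): 5·0+4·1=4≤7, 4·0+6·1=6≤38, objective 4.
(x_1,x_2)=(1,0): 5·1+4·0=5≤7, 4·1+6·0=4≤38, objective 3.
(x_1,x_2)=(0,0): 5·0+4·0=0≤7, 4·0+6·0=0≤38, objective 0.
The best lattice point is (0,1), giving 4.

4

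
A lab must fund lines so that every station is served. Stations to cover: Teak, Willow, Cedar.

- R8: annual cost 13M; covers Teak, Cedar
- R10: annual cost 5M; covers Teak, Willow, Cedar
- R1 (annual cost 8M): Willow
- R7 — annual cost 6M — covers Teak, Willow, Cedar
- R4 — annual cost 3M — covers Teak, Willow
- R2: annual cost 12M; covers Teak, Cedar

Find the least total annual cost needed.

5

This is an integer covering problem.
R10 alone covers Teak, Willow, Cedar — every station.
Total annual cost: 5.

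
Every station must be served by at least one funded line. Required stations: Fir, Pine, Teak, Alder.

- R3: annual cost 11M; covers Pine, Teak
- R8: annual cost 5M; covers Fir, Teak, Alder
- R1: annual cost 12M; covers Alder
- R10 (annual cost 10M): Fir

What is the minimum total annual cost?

16

This is an integer covering problem.
Choose R3 and R8: together they cover Fir, Pine, Teak, Alder — every station.
Total annual cost: 11 + 5 = 16.
No cover costs less than 16.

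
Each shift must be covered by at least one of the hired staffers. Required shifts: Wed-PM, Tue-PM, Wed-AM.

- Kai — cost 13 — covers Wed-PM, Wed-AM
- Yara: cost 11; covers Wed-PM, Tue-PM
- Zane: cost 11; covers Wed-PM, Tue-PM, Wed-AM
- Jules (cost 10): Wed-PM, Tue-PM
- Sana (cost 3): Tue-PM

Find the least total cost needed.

The greedy cost-per-new-shift heuristic would pick Sana and Zane for 14, but a cheaper cover exists.
Zane alone covers Wed-PM, Tue-PM, Wed-AM — every shift.
Total cost: 11.
No cover costs less than 11.

11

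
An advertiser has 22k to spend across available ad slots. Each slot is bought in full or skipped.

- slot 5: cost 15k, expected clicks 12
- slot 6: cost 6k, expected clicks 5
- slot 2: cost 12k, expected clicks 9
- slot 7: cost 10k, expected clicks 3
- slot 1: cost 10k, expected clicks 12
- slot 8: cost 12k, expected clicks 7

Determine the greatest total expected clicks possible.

21

slot 6 + slot 1: cost 6 + 10 = 16 ≤ 22, expected clicks 5 + 12 = 17.
slot 2 + slot 1: cost 12 + 10 = 22 ≤ 22, expected clicks 9 + 12 = 21.
slot 1 + slot 8: cost 10 + 12 = 22 ≤ 22, expected clicks 12 + 7 = 19.
Best is slot 2 and slot 1 with total expected clicks 21.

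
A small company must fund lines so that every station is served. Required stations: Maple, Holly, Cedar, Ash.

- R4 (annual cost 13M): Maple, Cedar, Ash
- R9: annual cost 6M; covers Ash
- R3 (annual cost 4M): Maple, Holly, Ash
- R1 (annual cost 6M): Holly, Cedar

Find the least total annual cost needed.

Choose R3 and R1: together they cover Maple, Holly, Cedar, Ash — every station.
Total annual cost: 4 + 6 = 10.
No cover costs less than 10.

10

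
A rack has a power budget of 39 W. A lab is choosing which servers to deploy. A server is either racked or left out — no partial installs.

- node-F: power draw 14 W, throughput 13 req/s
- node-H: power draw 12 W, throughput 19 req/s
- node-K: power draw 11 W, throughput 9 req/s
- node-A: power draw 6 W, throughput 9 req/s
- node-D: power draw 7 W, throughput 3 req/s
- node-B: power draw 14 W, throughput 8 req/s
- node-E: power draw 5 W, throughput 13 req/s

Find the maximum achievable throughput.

54

node-H + node-K + node-A + node-E: power draw 12 + 11 + 6 + 5 = 34 ≤ 39, throughput 19 + 9 + 9 + 13 = 50.
node-F + node-H + node-A + node-E: power draw 14 + 12 + 6 + 5 = 37 ≤ 39, throughput 13 + 19 + 9 + 13 = 54.
node-H + node-A + node-B + node-E: power draw 12 + 6 + 14 + 5 = 37 ≤ 39, throughput 19 + 9 + 8 + 13 = 49.
Best is node-F, node-H, node-A, and node-E with total throughput 54.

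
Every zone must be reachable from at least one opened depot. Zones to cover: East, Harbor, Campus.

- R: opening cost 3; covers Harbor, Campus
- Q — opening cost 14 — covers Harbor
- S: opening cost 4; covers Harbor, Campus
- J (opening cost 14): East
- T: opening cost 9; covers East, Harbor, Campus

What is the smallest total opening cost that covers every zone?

9

This is a weighted set-cover instance.
The greedy cost-per-new-zone heuristic would pick R and T for 12, but a cheaper cover exists.
T alone covers East, Harbor, Campus — every zone.
Total opening cost: 9.
No cover costs less than 9.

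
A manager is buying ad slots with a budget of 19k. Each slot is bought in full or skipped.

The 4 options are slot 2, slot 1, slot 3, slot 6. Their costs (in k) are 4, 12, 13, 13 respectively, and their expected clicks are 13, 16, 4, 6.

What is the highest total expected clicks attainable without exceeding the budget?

This is a 0-1 knapsack instance.
slot 2 + slot 1: cost 4 + 12 = 16 ≤ 19, expected clicks 13 + 16 = 29.
slot 2 + slot 6: cost 4 + 13 = 17 ≤ 19, expected clicks 13 + 6 = 19.
Best is slot 2 and slot 1 with total expected clicks 29.

29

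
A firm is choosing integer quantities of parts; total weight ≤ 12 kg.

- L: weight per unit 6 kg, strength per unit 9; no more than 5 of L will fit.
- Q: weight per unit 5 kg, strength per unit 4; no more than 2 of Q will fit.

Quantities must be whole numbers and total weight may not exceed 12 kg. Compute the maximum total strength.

This is a bounded integer knapsack.
L has the best ratio (9/6); taking only L gives at most 2×9 = 18 (stopped by the weight limit).
Optimal: 2×L: weight 12 ≤ 12, strength 2·9 = 18.

18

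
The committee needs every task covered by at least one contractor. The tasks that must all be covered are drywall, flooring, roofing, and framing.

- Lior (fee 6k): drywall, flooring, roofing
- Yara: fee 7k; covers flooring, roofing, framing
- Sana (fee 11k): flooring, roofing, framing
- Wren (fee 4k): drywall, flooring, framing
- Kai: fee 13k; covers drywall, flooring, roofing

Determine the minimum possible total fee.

10

This is a weighted set-cover instance.
Choose Lior and Wren: together they cover drywall, flooring, roofing, framing — every task.
Total fee: 6 + 4 = 10.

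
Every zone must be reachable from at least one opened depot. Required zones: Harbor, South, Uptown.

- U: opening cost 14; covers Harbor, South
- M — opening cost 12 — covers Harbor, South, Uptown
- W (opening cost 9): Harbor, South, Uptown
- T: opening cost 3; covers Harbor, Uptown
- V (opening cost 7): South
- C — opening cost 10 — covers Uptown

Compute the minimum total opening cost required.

The greedy cost-per-new-zone heuristic would pick T and V for 10, but a cheaper cover exists.
W alone covers Harbor, South, Uptown — every zone.
Total opening cost: 9.
No cover costs less than 9.

9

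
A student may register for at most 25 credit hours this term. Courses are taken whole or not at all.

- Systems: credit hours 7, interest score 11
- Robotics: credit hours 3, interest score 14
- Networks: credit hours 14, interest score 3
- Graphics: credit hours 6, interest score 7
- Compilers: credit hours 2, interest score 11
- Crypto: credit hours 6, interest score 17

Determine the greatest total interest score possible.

60

Treat it as a binary knapsack problem.
Allowing fractional choices, the relaxed optimum would be about 60.2, but courses are indivisible.
Systems + Robotics + Graphics + Compilers + Crypto: credit hours 7 + 3 + 6 + 2 + 6 = 24 ≤ 25, interest score 11 + 14 + 7 + 11 + 17 = 60.
Systems + Robotics + Compilers + Crypto: credit hours 7 + 3 + 2 + 6 = 18 ≤ 25, interest score 11 + 14 + 11 + 17 = 53.
Best is Systems, Robotics, Graphics, Compilers, and Crypto with total interest score 60.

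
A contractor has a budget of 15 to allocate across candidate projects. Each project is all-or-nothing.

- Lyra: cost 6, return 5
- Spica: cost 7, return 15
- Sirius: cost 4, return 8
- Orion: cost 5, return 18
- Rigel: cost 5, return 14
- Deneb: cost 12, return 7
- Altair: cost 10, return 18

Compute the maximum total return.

40

Allowing fractional choices, the relaxed optimum would be about 42.7, but projects are indivisible.
Sirius + Orion + Rigel: cost 4 + 5 + 5 = 14 ≤ 15, return 8 + 18 + 14 = 40.
Orion + Altair: cost 5 + 10 = 15 ≤ 15, return 18 + 18 = 36.
Spica + Orion: cost 7 + 5 = 12 ≤ 15, return 15 + 18 = 33.
Best is Sirius, Orion, and Rigel with total return 40.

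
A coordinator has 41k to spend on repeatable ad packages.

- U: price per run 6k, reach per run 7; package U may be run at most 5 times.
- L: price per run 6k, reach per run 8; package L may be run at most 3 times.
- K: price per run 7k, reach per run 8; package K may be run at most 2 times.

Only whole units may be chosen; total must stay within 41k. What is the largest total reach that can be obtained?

This is a bounded integer knapsack.
L has the best ratio (8/6); taking only L gives at most 3×8 = 24 (stopped by the supply cap of 3).
Mixing does better — 1×U, 3×L, and 2×K: price 38 ≤ 41, reach 1·7 + 3·8 + 2·8 = 47.

47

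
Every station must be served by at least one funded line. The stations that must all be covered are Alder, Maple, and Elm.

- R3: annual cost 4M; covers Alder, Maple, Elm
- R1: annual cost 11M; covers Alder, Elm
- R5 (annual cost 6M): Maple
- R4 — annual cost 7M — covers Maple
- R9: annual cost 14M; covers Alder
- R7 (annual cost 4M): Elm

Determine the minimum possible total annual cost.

4

This is a weighted set-cover instance.
R3 alone covers Alder, Maple, Elm — every station.
Total annual cost: 4.
No cover costs less than 4.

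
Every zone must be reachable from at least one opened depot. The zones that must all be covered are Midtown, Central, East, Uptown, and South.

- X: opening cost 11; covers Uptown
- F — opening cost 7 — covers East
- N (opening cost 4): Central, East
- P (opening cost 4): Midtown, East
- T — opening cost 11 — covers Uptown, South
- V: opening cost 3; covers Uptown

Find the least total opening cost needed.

Choose N, P, and T: together they cover Midtown, Central, East, Uptown, South — every zone.
Total opening cost: 4 + 4 + 11 = 19.

19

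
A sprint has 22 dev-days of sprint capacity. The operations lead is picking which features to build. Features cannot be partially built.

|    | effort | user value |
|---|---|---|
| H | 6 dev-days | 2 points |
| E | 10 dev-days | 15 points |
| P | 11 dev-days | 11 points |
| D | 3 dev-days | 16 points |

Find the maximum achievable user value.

33

This is a 0-1 knapsack instance.
Take H, E, and D: effort 6 + 10 + 3 = 19 ≤ 22, user value 2 + 15 + 16 = 33.
No other feasible combination does better.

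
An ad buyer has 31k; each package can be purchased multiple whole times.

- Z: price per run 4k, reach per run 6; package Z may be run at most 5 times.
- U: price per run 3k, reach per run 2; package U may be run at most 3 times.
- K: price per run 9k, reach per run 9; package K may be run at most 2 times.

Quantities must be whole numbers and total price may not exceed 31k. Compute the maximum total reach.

39

This is a bounded integer knapsack.
4×Z, 2×U, and 1×K: price 31 ≤ 31, reach 4·6 + 2·2 + 1·9 = 37.
5×Z and 1×K: price 29 ≤ 31, reach 5·6 + 1·9 = 39.
Best is 39.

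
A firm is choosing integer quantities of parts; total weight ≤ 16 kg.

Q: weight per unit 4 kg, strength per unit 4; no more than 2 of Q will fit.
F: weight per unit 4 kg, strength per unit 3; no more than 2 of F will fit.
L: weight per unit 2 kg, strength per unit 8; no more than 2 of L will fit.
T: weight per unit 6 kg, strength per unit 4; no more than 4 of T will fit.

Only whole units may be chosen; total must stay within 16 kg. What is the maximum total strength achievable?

2×Q, 1×F, and 2×L: weight 16 ≤ 16, strength 2·4 + 1·3 + 2·8 = 27.
1×Q, 2×F, and 2×L: weight 16 ≤ 16, strength 1·4 + 2·3 + 2·8 = 26.
Best is 27.

27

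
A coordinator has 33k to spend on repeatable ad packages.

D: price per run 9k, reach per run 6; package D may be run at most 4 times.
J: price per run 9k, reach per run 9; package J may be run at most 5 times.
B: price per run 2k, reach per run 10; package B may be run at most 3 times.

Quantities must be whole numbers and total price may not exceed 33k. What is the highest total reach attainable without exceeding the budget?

57

This is a bounded integer knapsack.
B has the best ratio (10/2); taking only B gives at most 3×10 = 30 (stopped by the supply cap of 3).
Mixing does better — 3×J and 3×B: price 33 ≤ 33, reach 3·9 + 3·10 = 57.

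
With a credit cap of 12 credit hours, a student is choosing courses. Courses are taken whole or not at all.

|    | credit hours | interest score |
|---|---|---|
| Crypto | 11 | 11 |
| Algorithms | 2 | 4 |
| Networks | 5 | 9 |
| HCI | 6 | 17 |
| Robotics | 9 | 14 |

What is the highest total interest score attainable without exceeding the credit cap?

Allowing fractional choices, the relaxed optimum would be about 28.2, but courses are indivisible.
Networks + HCI: credit hours 5 + 6 = 11 ≤ 12, interest score 9 + 17 = 26.
Algorithms + HCI: credit hours 2 + 6 = 8 ≤ 12, interest score 4 + 17 = 21.
Algorithms + Robotics: credit hours 2 + 9 = 11 ≤ 12, interest score 4 + 14 = 18.
Best is Networks and HCI with total interest score 26.

26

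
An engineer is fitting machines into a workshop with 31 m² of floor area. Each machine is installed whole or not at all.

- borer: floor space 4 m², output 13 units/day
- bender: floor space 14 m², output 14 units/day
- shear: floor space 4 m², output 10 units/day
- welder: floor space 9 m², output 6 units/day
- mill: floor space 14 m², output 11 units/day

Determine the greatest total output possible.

Allowing fractional choices, the relaxed optimum would be about 44.1, but machines are indivisible.
borer + shear + welder + mill: floor space 4 + 4 + 9 + 14 = 31 ≤ 31, output 13 + 10 + 6 + 11 = 40.
borer + bender + shear: floor space 4 + 14 + 4 = 22 ≤ 31, output 13 + 14 + 10 = 37.
borer + bender + shear + welder: floor space 4 + 14 + 4 + 9 = 31 ≤ 31, output 13 + 14 + 10 + 6 = 43.
Best is borer, bender, shear, and welder with total output 43.

43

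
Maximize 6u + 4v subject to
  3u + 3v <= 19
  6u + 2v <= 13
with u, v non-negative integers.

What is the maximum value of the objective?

24

(u,v)=(0,6) is feasible, giving 24.
(u,v)=(0,5) is feasible, giving 20.
No feasible integer point exceeds 24.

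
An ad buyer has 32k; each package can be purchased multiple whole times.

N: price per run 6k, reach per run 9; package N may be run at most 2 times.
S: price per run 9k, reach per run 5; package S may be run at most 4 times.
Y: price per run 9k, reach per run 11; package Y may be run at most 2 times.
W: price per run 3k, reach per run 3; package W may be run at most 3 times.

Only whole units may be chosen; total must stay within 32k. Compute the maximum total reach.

40

Take 2×N and 2×Y: price 30 ≤ 32, reach 2·9 + 2·11 = 40.
N has the best ratio (9/6) and is taken to its limit of 2; remaining capacity is filled optimally with the others.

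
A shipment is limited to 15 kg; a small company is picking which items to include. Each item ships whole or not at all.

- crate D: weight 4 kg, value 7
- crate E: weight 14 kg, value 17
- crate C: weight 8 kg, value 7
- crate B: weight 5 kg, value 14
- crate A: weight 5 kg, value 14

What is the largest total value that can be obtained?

35

This is a 0-1 knapsack instance.
Take crate D, crate B, and crate A: weight 4 + 5 + 5 = 14 ≤ 15, value 7 + 14 + 14 = 35.
No other feasible combination does better.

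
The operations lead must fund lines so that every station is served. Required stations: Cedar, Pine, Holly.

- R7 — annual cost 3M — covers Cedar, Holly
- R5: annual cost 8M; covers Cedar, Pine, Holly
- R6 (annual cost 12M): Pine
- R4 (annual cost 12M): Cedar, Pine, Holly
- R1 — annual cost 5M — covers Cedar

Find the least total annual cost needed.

The greedy cost-per-new-station heuristic would pick R7 and R5 for 11, but a cheaper cover exists.
R5 alone covers Cedar, Pine, Holly — every station.
Total annual cost: 8.
No cover costs less than 8.

8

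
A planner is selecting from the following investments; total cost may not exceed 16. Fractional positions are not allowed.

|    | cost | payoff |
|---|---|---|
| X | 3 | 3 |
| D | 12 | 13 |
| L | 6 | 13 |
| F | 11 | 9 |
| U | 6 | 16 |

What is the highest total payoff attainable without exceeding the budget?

This is a 0-1 knapsack instance.
Take X, L, and U: cost 3 + 6 + 6 = 15 ≤ 16, payoff 3 + 13 + 16 = 32.
No other feasible combination does better.

32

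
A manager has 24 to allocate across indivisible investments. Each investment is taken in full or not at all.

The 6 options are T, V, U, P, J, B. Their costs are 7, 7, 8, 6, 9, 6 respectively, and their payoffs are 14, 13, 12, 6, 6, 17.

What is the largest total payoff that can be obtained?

Allowing fractional choices, the relaxed optimum would be about 50.0, but investments are indivisible.
T + U + B: cost 7 + 8 + 6 = 21 ≤ 24, payoff 14 + 12 + 17 = 43.
T + V + B: cost 7 + 7 + 6 = 20 ≤ 24, payoff 14 + 13 + 17 = 44.
V + U + B: cost 7 + 8 + 6 = 21 ≤ 24, payoff 13 + 12 + 17 = 42.
Best is T, V, and B with total payoff 44.

44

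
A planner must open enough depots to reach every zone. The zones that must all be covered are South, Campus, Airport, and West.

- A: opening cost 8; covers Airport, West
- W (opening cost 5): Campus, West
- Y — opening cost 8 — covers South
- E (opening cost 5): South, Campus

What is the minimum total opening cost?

13

Choose A and E: together they cover South, Campus, Airport, West — every zone.
Total opening cost: 8 + 5 = 13.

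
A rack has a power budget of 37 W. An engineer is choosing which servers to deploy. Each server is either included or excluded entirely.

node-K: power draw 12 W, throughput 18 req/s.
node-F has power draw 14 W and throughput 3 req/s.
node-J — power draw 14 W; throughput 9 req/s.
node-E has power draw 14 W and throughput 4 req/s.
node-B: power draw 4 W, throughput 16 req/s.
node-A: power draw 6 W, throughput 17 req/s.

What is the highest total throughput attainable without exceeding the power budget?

60

Allowing fractional choices, the relaxed optimum would be about 60.3, but servers are indivisible.
node-K + node-J + node-B + node-A: power draw 12 + 14 + 4 + 6 = 36 ≤ 37, throughput 18 + 9 + 16 + 17 = 60.
node-K + node-E + node-B + node-A: power draw 12 + 14 + 4 + 6 = 36 ≤ 37, throughput 18 + 4 + 16 + 17 = 55.
Best is node-K, node-J, node-B, and node-A with total throughput 60.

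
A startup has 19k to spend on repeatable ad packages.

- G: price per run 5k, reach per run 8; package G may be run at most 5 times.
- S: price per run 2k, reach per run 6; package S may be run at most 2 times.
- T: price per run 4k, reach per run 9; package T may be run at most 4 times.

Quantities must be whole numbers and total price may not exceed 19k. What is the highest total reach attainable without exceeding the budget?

42

S has the best ratio (6/2); taking only S gives at most 2×6 = 12 (stopped by the supply cap of 2).
Mixing does better — 1×S and 4×T: price 18 ≤ 19, reach 1·6 + 4·9 = 42.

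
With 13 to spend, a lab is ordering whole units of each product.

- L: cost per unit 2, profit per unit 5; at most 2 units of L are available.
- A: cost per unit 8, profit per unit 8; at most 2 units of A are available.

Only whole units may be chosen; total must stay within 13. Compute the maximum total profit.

18

1×L and 1×A: cost 10 ≤ 13, profit 1·5 + 1·8 = 13.
2×L and 1×A: cost 12 ≤ 13, profit 2·5 + 1·8 = 18.
Best is 18.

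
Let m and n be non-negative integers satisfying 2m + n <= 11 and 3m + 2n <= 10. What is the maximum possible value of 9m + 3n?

27

Relaxing integrality, the LP optimum is 30.00 at (m,n) = (3.33, 0), which is not an integer point.
(m,n)=(3,0) is feasible, giving 27.
(m,n)=(2,1) is feasible, giving 21.
(m,n)=(2,0) is feasible, giving 18.
No feasible integer point exceeds 27.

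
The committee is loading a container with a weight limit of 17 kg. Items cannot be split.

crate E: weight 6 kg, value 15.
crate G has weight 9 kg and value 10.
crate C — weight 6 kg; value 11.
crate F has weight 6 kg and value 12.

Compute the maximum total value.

Take crate E and crate F: weight 6 + 6 = 12 ≤ 17, value 15 + 12 = 27.
No other feasible combination does better.

27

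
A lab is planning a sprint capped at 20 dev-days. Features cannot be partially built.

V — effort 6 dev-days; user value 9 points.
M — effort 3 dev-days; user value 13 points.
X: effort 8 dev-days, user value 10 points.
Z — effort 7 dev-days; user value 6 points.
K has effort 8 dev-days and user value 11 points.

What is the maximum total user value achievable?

Allowing fractional choices, the relaxed optimum would be about 36.8, but features are indivisible.
V + M + K: effort 6 + 3 + 8 = 17 ≤ 20, user value 9 + 13 + 11 = 33.
M + X + K: effort 3 + 8 + 8 = 19 ≤ 20, user value 13 + 10 + 11 = 34.
Best is M, X, and K with total user value 34.

34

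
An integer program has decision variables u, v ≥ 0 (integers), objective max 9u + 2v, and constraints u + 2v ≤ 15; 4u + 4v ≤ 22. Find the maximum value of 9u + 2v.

45

(u,v)=(5,0): 1·5+2·0=5≤15, 4·5+4·0=20≤22, objective 45.
(u,v)=(4,1): 1·4+2·1=6≤15, 4·4+4·1=20≤22, objective 38.
(u,v)=(4,0): 1·4+2·0=4≤15, 4·4+4·0=16≤22, objective 36.
The best lattice point is (5,0), giving 45.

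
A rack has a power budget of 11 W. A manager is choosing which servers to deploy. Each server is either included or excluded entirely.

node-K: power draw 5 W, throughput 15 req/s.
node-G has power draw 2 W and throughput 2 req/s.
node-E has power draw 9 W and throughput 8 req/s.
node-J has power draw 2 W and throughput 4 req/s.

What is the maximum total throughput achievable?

Allowing fractional choices, the relaxed optimum would be about 22.8, but servers are indivisible.
node-K + node-J: power draw 5 + 2 = 7 ≤ 11, throughput 15 + 4 = 19.
node-K + node-G: power draw 5 + 2 = 7 ≤ 11, throughput 15 + 2 = 17.
node-K + node-G + node-J: power draw 5 + 2 + 2 = 9 ≤ 11, throughput 15 + 2 + 4 = 21.
Best is node-K, node-G, and node-J with total throughput 21.

21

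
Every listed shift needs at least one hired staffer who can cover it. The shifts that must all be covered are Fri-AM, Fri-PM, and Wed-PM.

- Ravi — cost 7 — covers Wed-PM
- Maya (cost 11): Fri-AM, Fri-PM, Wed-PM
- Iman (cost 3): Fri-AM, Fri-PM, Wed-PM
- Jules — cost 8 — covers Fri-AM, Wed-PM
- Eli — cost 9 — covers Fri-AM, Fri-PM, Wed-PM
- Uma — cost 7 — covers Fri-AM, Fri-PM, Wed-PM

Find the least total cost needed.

3

This is an integer covering problem.
Iman alone covers Fri-AM, Fri-PM, Wed-PM — every shift.
Total cost: 3.
No cover costs less than 3.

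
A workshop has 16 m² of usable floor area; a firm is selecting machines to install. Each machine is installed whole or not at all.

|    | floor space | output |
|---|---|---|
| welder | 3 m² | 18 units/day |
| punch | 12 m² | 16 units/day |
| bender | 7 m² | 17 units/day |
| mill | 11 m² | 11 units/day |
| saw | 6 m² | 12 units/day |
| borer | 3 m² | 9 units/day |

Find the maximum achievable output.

welder + bender + saw: floor space 3 + 7 + 6 = 16 ≤ 16, output 18 + 17 + 12 = 47.
welder + bender + borer: floor space 3 + 7 + 3 = 13 ≤ 16, output 18 + 17 + 9 = 44.
Best is welder, bender, and saw with total output 47.

47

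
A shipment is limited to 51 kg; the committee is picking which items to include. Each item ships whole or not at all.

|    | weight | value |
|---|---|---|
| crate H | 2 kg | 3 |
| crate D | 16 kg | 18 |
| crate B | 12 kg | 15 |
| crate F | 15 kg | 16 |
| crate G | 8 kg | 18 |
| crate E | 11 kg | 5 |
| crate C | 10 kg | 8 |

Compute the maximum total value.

This is a 0-1 knapsack instance.
Allowing fractional choices, the relaxed optimum would be about 67.9, but items are indivisible.
crate H + crate D + crate B + crate G + crate C: weight 2 + 16 + 12 + 8 + 10 = 48 ≤ 51, value 3 + 18 + 15 + 18 + 8 = 62.
crate H + crate D + crate F + crate G + crate C: weight 2 + 16 + 15 + 8 + 10 = 51 ≤ 51, value 3 + 18 + 16 + 18 + 8 = 63.
crate D + crate B + crate F + crate G: weight 16 + 12 + 15 + 8 = 51 ≤ 51, value 18 + 15 + 16 + 18 = 67.
Best is crate D, crate B, crate F, and crate G with total value 67.

67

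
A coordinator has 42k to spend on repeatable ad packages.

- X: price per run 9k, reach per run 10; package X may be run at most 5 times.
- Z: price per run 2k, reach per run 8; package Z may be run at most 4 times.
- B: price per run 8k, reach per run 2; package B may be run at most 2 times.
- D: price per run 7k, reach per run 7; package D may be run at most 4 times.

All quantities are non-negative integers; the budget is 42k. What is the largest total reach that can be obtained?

69

Z has the best ratio (8/2); taking only Z gives at most 4×8 = 32 (stopped by the supply cap of 4).
Mixing does better — 3×X, 4×Z, and 1×D: price 42 ≤ 42, reach 3·10 + 4·8 + 1·7 = 69.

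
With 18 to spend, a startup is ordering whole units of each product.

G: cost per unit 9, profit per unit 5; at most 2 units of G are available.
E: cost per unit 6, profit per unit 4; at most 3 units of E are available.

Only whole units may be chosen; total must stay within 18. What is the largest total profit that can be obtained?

12

This is a bounded integer knapsack.
3×E: cost 18 ≤ 18, profit 3·4 = 12.
2×G: cost 18 ≤ 18, profit 2·5 = 10.
Best is 12.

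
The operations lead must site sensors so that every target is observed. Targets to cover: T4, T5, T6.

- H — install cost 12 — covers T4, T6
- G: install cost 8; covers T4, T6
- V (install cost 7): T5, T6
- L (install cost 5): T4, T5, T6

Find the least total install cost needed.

5

L alone covers T4, T5, T6 — every target.
Total install cost: 5.
No cover costs less than 5.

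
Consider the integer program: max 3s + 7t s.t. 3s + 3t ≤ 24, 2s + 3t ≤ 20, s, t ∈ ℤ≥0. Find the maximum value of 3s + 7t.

(s,t)=(1,6): 3·1+3·6=21≤24, 2·1+3·6=20≤20, objective 45.
(s,t)=(0,6): 3·0+3·6=18≤24, 2·0+3·6=18≤20, objective 42.
(s,t)=(2,5): 3·2+3·5=21≤24, 2·2+3·5=19≤20, objective 41.
(s,t)=(1,5): 3·1+3·5=18≤24, 2·1+3·5=17≤20, objective 38.
The best lattice point is (1,6), giving 45.

45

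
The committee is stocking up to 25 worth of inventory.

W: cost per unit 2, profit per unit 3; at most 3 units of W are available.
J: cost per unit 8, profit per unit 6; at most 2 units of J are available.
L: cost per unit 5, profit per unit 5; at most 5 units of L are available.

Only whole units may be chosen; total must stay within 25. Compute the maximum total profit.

26

W has the best ratio (3/2); taking only W gives at most 3×3 = 9 (stopped by the supply cap of 3).
Mixing does better — 2×W and 4×L: cost 24 ≤ 25, profit 2·3 + 4·5 = 26.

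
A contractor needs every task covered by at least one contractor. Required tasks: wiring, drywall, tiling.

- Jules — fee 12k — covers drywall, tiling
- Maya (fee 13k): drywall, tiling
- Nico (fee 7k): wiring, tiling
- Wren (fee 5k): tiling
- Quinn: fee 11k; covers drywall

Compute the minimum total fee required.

Choose Nico and Quinn: together they cover wiring, drywall, tiling — every task.
Total fee: 7 + 11 = 18.
No cover costs less than 18.

18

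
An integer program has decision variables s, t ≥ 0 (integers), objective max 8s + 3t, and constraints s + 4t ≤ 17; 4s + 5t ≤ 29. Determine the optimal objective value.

56

(s,t)=(7,0): 1·7+4·0=7≤17, 4·7+5·0=28≤29, objective 56.
(s,t)=(6,1): 1·6+4·1=10≤17, 4·6+5·1=29≤29, objective 51.
(s,t)=(6,0): 1·6+4·0=6≤17, 4·6+5·0=24≤29, objective 48.
The best lattice point is (7,0), giving 56.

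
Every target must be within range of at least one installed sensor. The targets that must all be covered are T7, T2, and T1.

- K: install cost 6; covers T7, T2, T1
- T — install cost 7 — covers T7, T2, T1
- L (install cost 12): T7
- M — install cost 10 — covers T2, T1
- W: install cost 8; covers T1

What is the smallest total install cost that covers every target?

K alone covers T7, T2, T1 — every target.
Total install cost: 6.
No cover costs less than 6.

6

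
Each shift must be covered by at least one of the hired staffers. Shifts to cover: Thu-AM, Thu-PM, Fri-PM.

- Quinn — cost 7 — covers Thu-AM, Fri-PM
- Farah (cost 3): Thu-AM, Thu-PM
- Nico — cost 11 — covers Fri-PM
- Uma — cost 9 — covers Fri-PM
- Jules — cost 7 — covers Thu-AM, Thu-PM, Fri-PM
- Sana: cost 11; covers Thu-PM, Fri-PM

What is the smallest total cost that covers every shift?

7

This is an integer covering problem.
The greedy cost-per-new-shift heuristic would pick Farah and Quinn for 10, but a cheaper cover exists.
Jules alone covers Thu-AM, Thu-PM, Fri-PM — every shift.
Total cost: 7.
No cover costs less than 7.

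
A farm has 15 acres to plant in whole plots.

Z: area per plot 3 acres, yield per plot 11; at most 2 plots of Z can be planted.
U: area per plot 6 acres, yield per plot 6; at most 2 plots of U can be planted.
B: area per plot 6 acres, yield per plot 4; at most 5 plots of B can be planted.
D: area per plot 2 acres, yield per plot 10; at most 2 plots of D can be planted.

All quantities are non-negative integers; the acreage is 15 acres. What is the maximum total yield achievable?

42

This is a bounded integer knapsack.
2×Z and 2×D: area 10 ≤ 15, yield 2·11 + 2·10 = 42.
2×Z, 1×U, and 1×D: area 14 ≤ 15, yield 2·11 + 1·6 + 1·10 = 38.
Best is 42.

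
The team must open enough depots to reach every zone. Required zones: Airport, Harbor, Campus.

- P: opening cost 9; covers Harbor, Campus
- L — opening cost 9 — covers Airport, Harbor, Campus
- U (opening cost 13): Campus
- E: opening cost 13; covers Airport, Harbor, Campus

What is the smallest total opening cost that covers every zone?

9

L alone covers Airport, Harbor, Campus — every zone.
Total opening cost: 9.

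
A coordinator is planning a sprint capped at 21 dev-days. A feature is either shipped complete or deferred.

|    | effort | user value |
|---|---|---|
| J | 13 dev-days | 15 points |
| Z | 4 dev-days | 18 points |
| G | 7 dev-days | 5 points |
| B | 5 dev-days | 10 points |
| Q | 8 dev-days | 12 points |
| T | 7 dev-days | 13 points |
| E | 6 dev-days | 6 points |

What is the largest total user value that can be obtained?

Allowing fractional choices, the relaxed optimum would be about 48.5, but features are indivisible.
Z + B + T: effort 4 + 5 + 7 = 16 ≤ 21, user value 18 + 10 + 13 = 41.
Z + B + Q: effort 4 + 5 + 8 = 17 ≤ 21, user value 18 + 10 + 12 = 40.
Z + Q + T: effort 4 + 8 + 7 = 19 ≤ 21, user value 18 + 12 + 13 = 43.
Best is Z, Q, and T with total user value 43.

43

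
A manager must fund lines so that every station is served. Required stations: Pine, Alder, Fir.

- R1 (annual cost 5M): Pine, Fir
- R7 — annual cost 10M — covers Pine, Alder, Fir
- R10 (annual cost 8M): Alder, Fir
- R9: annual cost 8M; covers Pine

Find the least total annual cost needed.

This is an integer covering problem.
The greedy cost-per-new-station heuristic would pick R1 and R10 for 13, but a cheaper cover exists.
R7 alone covers Pine, Alder, Fir — every station.
Total annual cost: 10.
No cover costs less than 10.

10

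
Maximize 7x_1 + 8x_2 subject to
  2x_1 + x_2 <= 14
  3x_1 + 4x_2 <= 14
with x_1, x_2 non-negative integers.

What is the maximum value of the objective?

30

(x_1,x_2)=(2,2) is feasible, giving 30.
(x_1,x_2)=(3,1) is feasible, giving 29.
(x_1,x_2)=(4,0) is feasible, giving 28.
The best lattice point is (2,2), giving 30.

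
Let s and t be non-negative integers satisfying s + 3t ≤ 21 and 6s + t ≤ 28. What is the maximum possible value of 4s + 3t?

30

The continuous relaxation peaks at (3.71, 5.76) with value 32.12; rounding to a feasible lattice point costs some objective.
(s,t)=(3,6): 1·3+3·6=21≤21, 6·3+1·6=24≤28, objective 30.
(s,t)=(4,4): 1·4+3·4=16≤21, 6·4+1·4=28≤28, objective 28.
(s,t)=(3,5): 1·3+3·5=18≤21, 6·3+1·5=23≤28, objective 27.
No feasible integer point exceeds 30.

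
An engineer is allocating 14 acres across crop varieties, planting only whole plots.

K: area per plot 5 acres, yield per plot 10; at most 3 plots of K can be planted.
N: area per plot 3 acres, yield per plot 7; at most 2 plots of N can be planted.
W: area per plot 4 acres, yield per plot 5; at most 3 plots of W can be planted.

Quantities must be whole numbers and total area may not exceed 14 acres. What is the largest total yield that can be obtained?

N has the best ratio (7/3); taking only N gives at most 2×7 = 14 (stopped by the supply cap of 2).
Mixing does better — 2×K and 1×N: area 13 ≤ 14, yield 2·10 + 1·7 = 27.

27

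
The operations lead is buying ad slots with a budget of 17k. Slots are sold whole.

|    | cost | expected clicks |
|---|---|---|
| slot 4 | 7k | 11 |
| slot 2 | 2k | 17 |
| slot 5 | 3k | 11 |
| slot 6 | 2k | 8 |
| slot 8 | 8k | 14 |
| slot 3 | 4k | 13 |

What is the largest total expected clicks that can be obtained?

Treat it as a binary knapsack problem.
Allowing fractional choices, the relaxed optimum would be about 59.5, but ad slots are indivisible.
slot 2 + slot 5 + slot 8 + slot 3: cost 2 + 3 + 8 + 4 = 17 ≤ 17, expected clicks 17 + 11 + 14 + 13 = 55.
slot 2 + slot 6 + slot 8 + slot 3: cost 2 + 2 + 8 + 4 = 16 ≤ 17, expected clicks 17 + 8 + 14 + 13 = 52.
slot 4 + slot 2 + slot 5 + slot 3: cost 7 + 2 + 3 + 4 = 16 ≤ 17, expected clicks 11 + 17 + 11 + 13 = 52.
Best is slot 2, slot 5, slot 8, and slot 3 with total expected clicks 55.

55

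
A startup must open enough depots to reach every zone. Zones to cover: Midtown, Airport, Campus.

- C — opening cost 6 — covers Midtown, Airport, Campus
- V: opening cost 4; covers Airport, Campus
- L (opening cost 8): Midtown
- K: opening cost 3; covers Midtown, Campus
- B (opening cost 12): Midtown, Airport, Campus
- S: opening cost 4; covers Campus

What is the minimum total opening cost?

This is an integer covering problem.
The greedy cost-per-new-zone heuristic would pick K and V for 7, but a cheaper cover exists.
C alone covers Midtown, Airport, Campus — every zone.
Total opening cost: 6.
No cover costs less than 6.

6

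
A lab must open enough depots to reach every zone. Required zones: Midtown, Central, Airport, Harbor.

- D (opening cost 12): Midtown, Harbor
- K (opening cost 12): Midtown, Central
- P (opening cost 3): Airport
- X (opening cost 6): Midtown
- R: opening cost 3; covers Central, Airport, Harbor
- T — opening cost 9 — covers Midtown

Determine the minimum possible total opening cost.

9

This is an integer covering problem.
Choose X and R: together they cover Midtown, Central, Airport, Harbor — every zone.
Total opening cost: 6 + 3 = 9.
No cover costs less than 9.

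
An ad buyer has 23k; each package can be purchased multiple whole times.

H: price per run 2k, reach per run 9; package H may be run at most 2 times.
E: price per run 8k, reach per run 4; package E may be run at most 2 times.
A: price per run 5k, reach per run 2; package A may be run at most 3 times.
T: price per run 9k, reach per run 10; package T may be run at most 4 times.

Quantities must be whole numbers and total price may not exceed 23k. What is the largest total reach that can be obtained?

38

This is a bounded integer knapsack.
H has the best ratio (9/2); taking only H gives at most 2×9 = 18 (stopped by the supply cap of 2).
Mixing does better — 2×H and 2×T: price 22 ≤ 23, reach 2·9 + 2·10 = 38.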